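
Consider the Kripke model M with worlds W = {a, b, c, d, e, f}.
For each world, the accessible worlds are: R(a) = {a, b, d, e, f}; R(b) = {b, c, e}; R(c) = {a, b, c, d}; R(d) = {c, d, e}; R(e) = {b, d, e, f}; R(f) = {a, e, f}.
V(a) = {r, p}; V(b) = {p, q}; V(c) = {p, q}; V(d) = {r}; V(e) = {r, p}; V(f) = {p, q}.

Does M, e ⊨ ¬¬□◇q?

Recall that □ψ holds at a world iff ψ holds at every accessible world, and ◇ψ holds iff ψ holds at some accessible world.
At e: ¬□◇q is false, so ¬¬□◇q is true.
  At e: □◇q is true, so ¬□◇q is false.
    At e: □◇q requires ◇q at every successor {b, d, e, f}.
      At b: ◇q is true.
      At d: ◇q is true.
      At e: ◇q is true.
      At f: ◇q is true.
    So □◇q is true at e.

Yes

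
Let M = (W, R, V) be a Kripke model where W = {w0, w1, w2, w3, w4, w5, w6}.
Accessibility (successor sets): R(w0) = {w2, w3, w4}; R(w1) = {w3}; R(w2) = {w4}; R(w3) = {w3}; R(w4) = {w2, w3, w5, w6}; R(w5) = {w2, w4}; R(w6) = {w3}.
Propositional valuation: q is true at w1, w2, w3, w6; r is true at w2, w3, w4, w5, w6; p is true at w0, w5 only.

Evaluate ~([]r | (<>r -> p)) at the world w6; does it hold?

Recall that []ψ holds at a world iff ψ holds at every accessible world, and <>ψ holds iff ψ holds at some accessible world.
At w6: []r | (<>r -> p) is true, so ~([]r | (<>r -> p)) is false.
  At w6: []r is true, <>r -> p is false, so []r | (<>r -> p) is true.
    At w6: []r requires r at every successor {w3}.
      At w3: r is true.
    So []r is true at w6.
    At w6: <>r is true, p is false, so <>r -> p is false.
      At w6: <>r requires r at some successor in {w3}.
        r holds at w3, so <>r is true at w6.

No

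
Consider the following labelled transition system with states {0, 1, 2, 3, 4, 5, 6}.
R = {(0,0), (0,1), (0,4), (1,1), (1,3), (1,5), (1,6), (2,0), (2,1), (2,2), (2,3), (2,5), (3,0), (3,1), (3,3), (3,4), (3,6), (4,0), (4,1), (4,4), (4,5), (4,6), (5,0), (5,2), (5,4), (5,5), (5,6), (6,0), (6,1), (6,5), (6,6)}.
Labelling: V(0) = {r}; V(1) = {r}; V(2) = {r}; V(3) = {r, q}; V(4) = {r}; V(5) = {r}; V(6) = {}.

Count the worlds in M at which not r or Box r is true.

Let φ = not r or Box r. Evaluate φ at each world:
  0 (successors {0, 1, 4}): φ is true.
  1 (successors {1, 3, 5, 6}): φ is false.
  2 (successors {0, 1, 2, 3, 5}): φ is true.
  3 (successors {0, 1, 3, 4, 6}): φ is false.
  4 (successors {0, 1, 4, 5, 6}): φ is false.
  5 (successors {0, 2, 4, 5, 6}): φ is false.
  6 (successors {0, 1, 5, 6}): φ is true.
For instance, at 6:
  At 6: not r is true, Box r is false, so not r or Box r is true.
    At 6: Box r requires r at every successor {0, 1, 5, 6}.
      r fails at 6, so Box r is false at 6.
Satisfying worlds: {0, 2, 6}

3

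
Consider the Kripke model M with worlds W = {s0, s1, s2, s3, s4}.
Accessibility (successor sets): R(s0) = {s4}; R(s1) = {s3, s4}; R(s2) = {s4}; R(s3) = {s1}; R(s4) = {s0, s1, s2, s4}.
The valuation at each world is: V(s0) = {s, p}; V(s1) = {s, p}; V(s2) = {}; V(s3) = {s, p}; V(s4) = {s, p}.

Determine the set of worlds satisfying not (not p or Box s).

Recall that Box ψ holds at a world iff ψ holds at every accessible world, and Dia ψ holds iff ψ holds at some accessible world.
Let φ = not (not p or Box s). Evaluate φ at each world:
  s0 (successors {s4}): φ is false.
  s1 (successors {s3, s4}): φ is false.
  s2 (successors {s4}): φ is false.
  s3 (successors {s1}): φ is false.
  s4 (successors {s0, s1, s2, s4}): φ is true.
For instance, at s0:
  At s0: not p or Box s is true, so not (not p or Box s) is false.
    At s0: not p is false, Box s is true, so not p or Box s is true.
      At s0: Box s requires s at every successor {s4}.
        At s4: s is true.
      So Box s is true at s0.
Satisfying worlds: {s4}

s4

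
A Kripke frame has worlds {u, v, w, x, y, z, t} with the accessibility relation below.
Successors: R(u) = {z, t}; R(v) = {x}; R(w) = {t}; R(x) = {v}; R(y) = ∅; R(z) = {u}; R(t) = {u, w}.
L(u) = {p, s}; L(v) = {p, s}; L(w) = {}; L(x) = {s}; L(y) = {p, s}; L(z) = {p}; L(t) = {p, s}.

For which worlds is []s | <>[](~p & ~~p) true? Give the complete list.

v, w, x, y, z

Let φ = []s | <>[](~p & ~~p). Evaluate φ at each world:
  u (successors {z, t}): φ is false.
  v (successors {x}): φ is true.
  w (successors {t}): φ is true.
  x (successors {v}): φ is true.
  y (successors ∅): φ is true.
  z (successors {u}): φ is true.
  t (successors {u, w}): φ is false.
For instance, at t:
  At t: []s is false, <>[](~p & ~~p) is false, so []s | <>[](~p & ~~p) is false.
    At t: []s requires s at every successor {u, w}.
      s fails at w, so []s is false at t.
    At t: <>[](~p & ~~p) requires [](~p & ~~p) at some successor in {u, w}.
      At u: [](~p & ~~p) is false.
      At w: [](~p & ~~p) is false.
    So <>[](~p & ~~p) is false at t.
Satisfying worlds: {v, w, x, y, z}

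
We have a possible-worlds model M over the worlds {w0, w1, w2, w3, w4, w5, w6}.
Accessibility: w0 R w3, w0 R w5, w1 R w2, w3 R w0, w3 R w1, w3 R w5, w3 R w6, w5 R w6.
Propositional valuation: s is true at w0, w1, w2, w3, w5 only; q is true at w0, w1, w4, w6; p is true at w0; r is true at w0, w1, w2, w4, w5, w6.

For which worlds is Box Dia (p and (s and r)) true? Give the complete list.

Let φ = Box Dia (p and (s and r)). Evaluate φ at each world:
  w0 (successors {w3, w5}): φ is false.
  w1 (successors {w2}): φ is false.
  w2 (successors ∅): φ is true.
  w3 (successors {w0, w1, w5, w6}): φ is false.
  w4 (successors ∅): φ is true.
  w5 (successors {w6}): φ is false.
  w6 (successors ∅): φ is true.
For instance, at w3:
  At w3: Box Dia (p and (s and r)) requires Dia (p and (s and r)) at every successor {w0, w1, w5, w6}.
    Dia (p and (s and r)) fails at w0, so Box Dia (p and (s and r)) is false at w3.
      At w0: Dia (p and (s and r)) requires p and (s and r) at some successor in {w3, w5}.
        At w3: p and (s and r) is false.
        At w5: p and (s and r) is false.
      So Dia (p and (s and r)) is false at w0.
Satisfying worlds: {w2, w4, w6}

w2, w4, w6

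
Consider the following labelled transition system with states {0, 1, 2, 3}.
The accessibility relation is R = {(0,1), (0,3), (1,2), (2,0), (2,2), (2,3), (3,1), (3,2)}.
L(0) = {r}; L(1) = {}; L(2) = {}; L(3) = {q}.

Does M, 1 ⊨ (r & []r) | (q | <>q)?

At 1: r & []r is false, q | <>q is false, so (r & []r) | (q | <>q) is false.
  At 1: r is false, []r is false, so r & []r is false.
    At 1: []r requires r at every successor {2}.
      r fails at 2, so []r is false at 1.
  At 1: q is false, <>q is false, so q | <>q is false.
    At 1: <>q requires q at some successor in {2}.
      At 2: q is false.
    So <>q is false at 1.

No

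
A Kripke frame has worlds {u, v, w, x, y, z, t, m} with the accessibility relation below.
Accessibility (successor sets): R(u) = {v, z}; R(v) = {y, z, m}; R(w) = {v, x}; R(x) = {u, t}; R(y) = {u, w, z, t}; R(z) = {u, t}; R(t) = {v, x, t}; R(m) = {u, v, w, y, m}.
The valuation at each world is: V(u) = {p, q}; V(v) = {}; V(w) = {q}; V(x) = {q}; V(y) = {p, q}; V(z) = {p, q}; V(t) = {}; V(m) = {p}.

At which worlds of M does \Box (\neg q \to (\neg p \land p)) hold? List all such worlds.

none

Let φ = \Box (\neg q \to (\neg p \land p)). Evaluate φ at each world:
  u (successors {v, z}): φ is false.
  v (successors {y, z, m}): φ is false.
  w (successors {v, x}): φ is false.
  x (successors {u, t}): φ is false.
  y (successors {u, w, z, t}): φ is false.
  z (successors {u, t}): φ is false.
  t (successors {v, x, t}): φ is false.
  m (successors {u, v, w, y, m}): φ is false.
For instance, at z:
  At z: \Box (\neg q \to (\neg p \land p)) requires \neg q \to (\neg p \land p) at every successor {u, t}.
    \neg q \to (\neg p \land p) fails at t, so \Box (\neg q \to (\neg p \land p)) is false at z.
Satisfying worlds: none.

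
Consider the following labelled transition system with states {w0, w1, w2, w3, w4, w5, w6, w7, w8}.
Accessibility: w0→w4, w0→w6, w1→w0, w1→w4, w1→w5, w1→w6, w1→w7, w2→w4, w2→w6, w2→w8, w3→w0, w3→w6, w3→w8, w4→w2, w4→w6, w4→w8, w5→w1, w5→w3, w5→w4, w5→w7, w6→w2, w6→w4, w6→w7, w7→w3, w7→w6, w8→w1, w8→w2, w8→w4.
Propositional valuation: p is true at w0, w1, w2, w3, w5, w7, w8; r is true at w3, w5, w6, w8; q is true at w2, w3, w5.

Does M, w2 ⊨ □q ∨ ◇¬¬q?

No

At w2: □q is false, ◇¬¬q is false, so □q ∨ ◇¬¬q is false.
  At w2: □q requires q at every successor {w4, w6, w8}.
    q fails at w4, so □q is false at w2.
  At w2: ◇¬¬q requires ¬¬q at some successor in {w4, w6, w8}.
    At w4: ¬¬q is false.
    At w6: ¬¬q is false.
    At w8: ¬¬q is false.
  So ◇¬¬q is false at w2.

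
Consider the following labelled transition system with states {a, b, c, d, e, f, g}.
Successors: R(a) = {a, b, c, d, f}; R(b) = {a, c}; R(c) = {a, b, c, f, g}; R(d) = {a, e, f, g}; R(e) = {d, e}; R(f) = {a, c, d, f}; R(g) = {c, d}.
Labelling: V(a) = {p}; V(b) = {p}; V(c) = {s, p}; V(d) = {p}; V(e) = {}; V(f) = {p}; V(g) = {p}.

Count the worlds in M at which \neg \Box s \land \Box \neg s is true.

2

Let φ = \neg \Box s \land \Box \neg s. Evaluate φ at each world:
  a (successors {a, b, c, d, f}): φ is false.
  b (successors {a, c}): φ is false.
  c (successors {a, b, c, f, g}): φ is false.
  d (successors {a, e, f, g}): φ is true.
  e (successors {d, e}): φ is true.
  f (successors {a, c, d, f}): φ is false.
  g (successors {c, d}): φ is false.
For instance, at c:
  At c: \neg \Box s is true, \Box \neg s is false, so \neg \Box s \land \Box \neg s is false.
    At c: \Box s is false, so \neg \Box s is true.
      At c: \Box s requires s at every successor {a, b, c, f, g}.
        s fails at a, so \Box s is false at c.
    At c: \Box \neg s requires \neg s at every successor {a, b, c, f, g}.
      \neg s fails at c, so \Box \neg s is false at c.
Satisfying worlds: {d, e}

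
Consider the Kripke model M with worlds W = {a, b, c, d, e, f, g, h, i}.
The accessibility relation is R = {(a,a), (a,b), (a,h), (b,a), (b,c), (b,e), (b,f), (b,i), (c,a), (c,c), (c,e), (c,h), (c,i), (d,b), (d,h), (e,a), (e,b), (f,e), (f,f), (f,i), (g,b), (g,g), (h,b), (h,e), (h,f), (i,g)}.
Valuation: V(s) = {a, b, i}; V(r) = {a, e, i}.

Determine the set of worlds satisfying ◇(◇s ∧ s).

Let φ = ◇(◇s ∧ s). Evaluate φ at each world:
  a (successors {a, b, h}): φ is true.
  b (successors {a, c, e, f, i}): φ is true.
  c (successors {a, c, e, h, i}): φ is true.
  d (successors {b, h}): φ is true.
  e (successors {a, b}): φ is true.
  f (successors {e, f, i}): φ is false.
  g (successors {b, g}): φ is true.
  h (successors {b, e, f}): φ is true.
  i (successors {g}): φ is false.
For instance, at e:
  At e: ◇(◇s ∧ s) requires ◇s ∧ s at some successor in {a, b}.
    ◇s ∧ s holds at a, so ◇(◇s ∧ s) is true at e.
      At a: ◇s is true, s is true, so ◇s ∧ s is true.
Satisfying worlds: {a, b, c, d, e, g, h}

a, b, c, d, e, g, h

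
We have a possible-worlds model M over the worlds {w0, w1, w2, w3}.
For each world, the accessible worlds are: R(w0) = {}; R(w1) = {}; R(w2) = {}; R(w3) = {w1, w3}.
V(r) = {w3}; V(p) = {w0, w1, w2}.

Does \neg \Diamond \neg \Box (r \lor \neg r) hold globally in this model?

Recall that \Box ψ holds at a world iff ψ holds at every accessible world, and \Diamond ψ holds iff ψ holds at some accessible world.
Let φ = \neg \Diamond \neg \Box (r \lor \neg r). Evaluate φ at each world:
  w0 (successors ∅): φ is true.
  w1 (successors ∅): φ is true.
  w2 (successors ∅): φ is true.
  w3 (successors {w1, w3}): φ is true.
For instance, at w3:
  At w3: \Diamond \neg \Box (r \lor \neg r) is false, so \neg \Diamond \neg \Box (r \lor \neg r) is true.
    At w3: \Diamond \neg \Box (r \lor \neg r) requires \neg \Box (r \lor \neg r) at some successor in {w1, w3}.
      At w1: \neg \Box (r \lor \neg r) is false.
      At w3: \neg \Box (r \lor \neg r) is false.
    So \Diamond \neg \Box (r \lor \neg r) is false at w3.

Yes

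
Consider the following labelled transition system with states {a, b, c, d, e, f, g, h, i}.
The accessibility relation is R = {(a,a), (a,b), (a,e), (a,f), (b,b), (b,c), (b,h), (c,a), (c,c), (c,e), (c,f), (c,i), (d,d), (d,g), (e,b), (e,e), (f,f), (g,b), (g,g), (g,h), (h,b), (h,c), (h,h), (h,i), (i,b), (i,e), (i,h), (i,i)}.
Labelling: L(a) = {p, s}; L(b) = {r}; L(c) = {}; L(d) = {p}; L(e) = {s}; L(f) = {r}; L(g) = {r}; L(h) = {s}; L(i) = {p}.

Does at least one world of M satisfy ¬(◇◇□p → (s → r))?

Let φ = ¬(◇◇□p → (s → r)). Evaluate φ at each world:
  a (successors {a, b, e, f}): φ is false.
  b (successors {b, c, h}): φ is false.
  c (successors {a, c, e, f, i}): φ is false.
  d (successors {d, g}): φ is false.
  e (successors {b, e}): φ is false.
  f (successors {f}): φ is false.
  g (successors {b, g, h}): φ is false.
  h (successors {b, c, h, i}): φ is false.
  i (successors {b, e, h, i}): φ is false.
For instance, at d:
  At d: ◇◇□p → (s → r) is true, so ¬(◇◇□p → (s → r)) is false.
    At d: ◇◇□p is false, s → r is true, so ◇◇□p → (s → r) is true.
      At d: ◇◇□p requires ◇□p at some successor in {d, g}.
        At d: ◇□p is false.
        At g: ◇□p is false.
      So ◇◇□p is false at d.

No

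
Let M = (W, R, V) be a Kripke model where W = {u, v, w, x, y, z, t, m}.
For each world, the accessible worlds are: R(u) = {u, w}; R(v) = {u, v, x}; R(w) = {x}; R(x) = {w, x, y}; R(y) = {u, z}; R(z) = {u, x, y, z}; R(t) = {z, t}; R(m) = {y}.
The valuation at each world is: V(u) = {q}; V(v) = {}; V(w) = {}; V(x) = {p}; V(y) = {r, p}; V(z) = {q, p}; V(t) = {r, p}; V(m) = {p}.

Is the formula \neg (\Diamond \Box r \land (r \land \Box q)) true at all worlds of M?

Yes

Let φ = \neg (\Diamond \Box r \land (r \land \Box q)). Evaluate φ at each world:
  u (successors {u, w}): φ is true.
  v (successors {u, v, x}): φ is true.
  w (successors {x}): φ is true.
  x (successors {w, x, y}): φ is true.
  y (successors {u, z}): φ is true.
  z (successors {u, x, y, z}): φ is true.
  t (successors {z, t}): φ is true.
  m (successors {y}): φ is true.
For instance, at m:
  At m: \Diamond \Box r \land (r \land \Box q) is false, so \neg (\Diamond \Box r \land (r \land \Box q)) is true.
    At m: \Diamond \Box r is false, r \land \Box q is false, so \Diamond \Box r \land (r \land \Box q) is false.
      At m: \Diamond \Box r requires \Box r at some successor in {y}.
        At y: \Box r is false.
      So \Diamond \Box r is false at m.
      At m: r is false, \Box q is false, so r \land \Box q is false.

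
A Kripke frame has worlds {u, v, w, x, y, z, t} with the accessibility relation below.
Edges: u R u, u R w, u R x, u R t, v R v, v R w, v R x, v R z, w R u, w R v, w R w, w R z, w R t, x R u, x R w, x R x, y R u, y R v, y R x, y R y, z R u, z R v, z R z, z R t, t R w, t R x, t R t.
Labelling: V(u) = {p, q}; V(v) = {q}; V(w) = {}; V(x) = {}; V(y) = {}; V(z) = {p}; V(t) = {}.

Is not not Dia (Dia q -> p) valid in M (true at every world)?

Yes

Let φ = not not Dia (Dia q -> p). Evaluate φ at each world:
  u (successors {u, w, x, t}): φ is true.
  v (successors {v, w, x, z}): φ is true.
  w (successors {u, v, w, z, t}): φ is true.
  x (successors {u, w, x}): φ is true.
  y (successors {u, v, x, y}): φ is true.
  z (successors {u, v, z, t}): φ is true.
  t (successors {w, x, t}): φ is true.
For instance, at t:
  At t: not Dia (Dia q -> p) is false, so not not Dia (Dia q -> p) is true.
    At t: Dia (Dia q -> p) is true, so not Dia (Dia q -> p) is false.
      At t: Dia (Dia q -> p) requires Dia q -> p at some successor in {w, x, t}.
        Dia q -> p holds at t, so Dia (Dia q -> p) is true at t.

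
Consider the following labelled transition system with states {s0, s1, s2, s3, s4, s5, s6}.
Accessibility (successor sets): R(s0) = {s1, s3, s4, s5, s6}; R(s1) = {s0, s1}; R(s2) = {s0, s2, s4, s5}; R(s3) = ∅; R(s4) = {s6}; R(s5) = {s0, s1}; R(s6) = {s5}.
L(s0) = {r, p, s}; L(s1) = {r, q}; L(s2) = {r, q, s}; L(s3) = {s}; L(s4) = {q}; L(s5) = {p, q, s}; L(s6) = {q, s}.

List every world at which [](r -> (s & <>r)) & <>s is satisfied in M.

Let φ = [](r -> (s & <>r)) & <>s. Evaluate φ at each world:
  s0 (successors {s1, s3, s4, s5, s6}): φ is false.
  s1 (successors {s0, s1}): φ is false.
  s2 (successors {s0, s2, s4, s5}): φ is true.
  s3 (successors ∅): φ is false.
  s4 (successors {s6}): φ is true.
  s5 (successors {s0, s1}): φ is false.
  s6 (successors {s5}): φ is true.
For instance, at s4:
  At s4: [](r -> (s & <>r)) is true, <>s is true, so [](r -> (s & <>r)) & <>s is true.
    At s4: [](r -> (s & <>r)) requires r -> (s & <>r) at every successor {s6}.
      At s6: r -> (s & <>r) is true.
    So [](r -> (s & <>r)) is true at s4.
    At s4: <>s requires s at some successor in {s6}.
      s holds at s6, so <>s is true at s4.
Satisfying worlds: {s2, s4, s6}

s2, s4, s6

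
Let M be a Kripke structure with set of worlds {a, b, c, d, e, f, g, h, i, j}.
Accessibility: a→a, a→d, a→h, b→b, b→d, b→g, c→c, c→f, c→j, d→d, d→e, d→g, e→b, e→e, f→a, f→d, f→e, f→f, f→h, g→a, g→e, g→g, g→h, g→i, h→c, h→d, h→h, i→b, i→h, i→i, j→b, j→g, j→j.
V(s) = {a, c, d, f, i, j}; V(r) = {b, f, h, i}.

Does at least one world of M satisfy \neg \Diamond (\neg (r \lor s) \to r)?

Let φ = \neg \Diamond (\neg (r \lor s) \to r). Evaluate φ at each world:
  a (successors {a, d, h}): φ is false.
  b (successors {b, d, g}): φ is false.
  c (successors {c, f, j}): φ is false.
  d (successors {d, e, g}): φ is false.
  e (successors {b, e}): φ is false.
  f (successors {a, d, e, f, h}): φ is false.
  g (successors {a, e, g, h, i}): φ is false.
  h (successors {c, d, h}): φ is false.
  i (successors {b, h, i}): φ is false.
  j (successors {b, g, j}): φ is false.
For instance, at b:
  At b: \Diamond (\neg (r \lor s) \to r) is true, so \neg \Diamond (\neg (r \lor s) \to r) is false.
    At b: \Diamond (\neg (r \lor s) \to r) requires \neg (r \lor s) \to r at some successor in {b, d, g}.
      \neg (r \lor s) \to r holds at b, so \Diamond (\neg (r \lor s) \to r) is true at b.

No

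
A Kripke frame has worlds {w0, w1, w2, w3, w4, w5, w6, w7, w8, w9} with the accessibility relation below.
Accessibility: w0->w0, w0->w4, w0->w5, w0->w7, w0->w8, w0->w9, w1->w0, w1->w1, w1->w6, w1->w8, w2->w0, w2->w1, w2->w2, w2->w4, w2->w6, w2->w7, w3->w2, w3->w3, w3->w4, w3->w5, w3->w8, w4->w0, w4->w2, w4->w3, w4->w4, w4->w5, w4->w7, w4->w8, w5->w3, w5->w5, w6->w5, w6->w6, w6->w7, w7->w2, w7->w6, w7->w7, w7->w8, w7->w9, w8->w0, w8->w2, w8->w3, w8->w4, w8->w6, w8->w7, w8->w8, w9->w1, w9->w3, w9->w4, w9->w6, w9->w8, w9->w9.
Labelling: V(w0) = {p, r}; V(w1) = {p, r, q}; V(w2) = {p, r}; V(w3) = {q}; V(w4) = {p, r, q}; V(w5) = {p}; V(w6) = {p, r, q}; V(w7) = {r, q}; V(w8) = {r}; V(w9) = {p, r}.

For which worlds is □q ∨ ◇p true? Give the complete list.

w0, w1, w2, w3, w4, w5, w6, w7, w8, w9

Recall that □ψ holds at a world iff ψ holds at every accessible world, and ◇ψ holds iff ψ holds at some accessible world.
Let φ = □q ∨ ◇p. Evaluate φ at each world:
  w0 (successors {w0, w4, w5, w7, w8, w9}): φ is true.
  w1 (successors {w0, w1, w6, w8}): φ is true.
  w2 (successors {w0, w1, w2, w4, w6, w7}): φ is true.
  w3 (successors {w2, w3, w4, w5, w8}): φ is true.
  w4 (successors {w0, w2, w3, w4, w5, w7, w8}): φ is true.
  w5 (successors {w3, w5}): φ is true.
  w6 (successors {w5, w6, w7}): φ is true.
  w7 (successors {w2, w6, w7, w8, w9}): φ is true.
  w8 (successors {w0, w2, w3, w4, w6, w7, w8}): φ is true.
  w9 (successors {w1, w3, w4, w6, w8, w9}): φ is true.
For instance, at w3:
  At w3: □q is false, ◇p is true, so □q ∨ ◇p is true.
    At w3: □q requires q at every successor {w2, w3, w4, w5, w8}.
      q fails at w2, so □q is false at w3.
    At w3: ◇p requires p at some successor in {w2, w3, w4, w5, w8}.
      p holds at w2, so ◇p is true at w3.
Satisfying worlds: {w0, w1, w2, w3, w4, w5, w6, w7, w8, w9}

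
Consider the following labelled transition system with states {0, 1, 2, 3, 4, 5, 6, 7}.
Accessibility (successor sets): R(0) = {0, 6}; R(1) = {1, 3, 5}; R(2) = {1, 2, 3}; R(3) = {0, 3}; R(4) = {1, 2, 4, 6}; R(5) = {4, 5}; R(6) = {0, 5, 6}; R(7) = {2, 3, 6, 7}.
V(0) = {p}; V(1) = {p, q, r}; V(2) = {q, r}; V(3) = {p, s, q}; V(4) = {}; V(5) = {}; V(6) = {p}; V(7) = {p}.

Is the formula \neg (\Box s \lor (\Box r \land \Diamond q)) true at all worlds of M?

Recall that \Box ψ holds at a world iff ψ holds at every accessible world, and \Diamond ψ holds iff ψ holds at some accessible world.
Let φ = \neg (\Box s \lor (\Box r \land \Diamond q)). Evaluate φ at each world:
  0 (successors {0, 6}): φ is true.
  1 (successors {1, 3, 5}): φ is true.
  2 (successors {1, 2, 3}): φ is true.
  3 (successors {0, 3}): φ is true.
  4 (successors {1, 2, 4, 6}): φ is true.
  5 (successors {4, 5}): φ is true.
  6 (successors {0, 5, 6}): φ is true.
  7 (successors {2, 3, 6, 7}): φ is true.
For instance, at 5:
  At 5: \Box s \lor (\Box r \land \Diamond q) is false, so \neg (\Box s \lor (\Box r \land \Diamond q)) is true.
    At 5: \Box s is false, \Box r \land \Diamond q is false, so \Box s \lor (\Box r \land \Diamond q) is false.
      At 5: \Box s requires s at every successor {4, 5}.
        s fails at 4, so \Box s is false at 5.
      At 5: \Box r is false, \Diamond q is false, so \Box r \land \Diamond q is false.

Yes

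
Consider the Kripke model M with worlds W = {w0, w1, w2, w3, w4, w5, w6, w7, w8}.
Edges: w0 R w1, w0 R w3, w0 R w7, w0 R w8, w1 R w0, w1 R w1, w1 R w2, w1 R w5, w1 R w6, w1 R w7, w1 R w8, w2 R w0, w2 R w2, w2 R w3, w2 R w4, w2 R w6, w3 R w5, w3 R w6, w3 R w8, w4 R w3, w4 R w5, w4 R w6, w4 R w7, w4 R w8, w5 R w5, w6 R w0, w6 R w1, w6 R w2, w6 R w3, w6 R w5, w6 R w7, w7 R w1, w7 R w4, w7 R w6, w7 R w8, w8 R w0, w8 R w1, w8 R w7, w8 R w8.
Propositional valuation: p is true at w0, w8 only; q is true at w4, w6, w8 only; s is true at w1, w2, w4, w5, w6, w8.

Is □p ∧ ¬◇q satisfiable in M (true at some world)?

Let φ = □p ∧ ¬◇q. Evaluate φ at each world:
  w0 (successors {w1, w3, w7, w8}): φ is false.
  w1 (successors {w0, w1, w2, w5, w6, w7, w8}): φ is false.
  w2 (successors {w0, w2, w3, w4, w6}): φ is false.
  w3 (successors {w5, w6, w8}): φ is false.
  w4 (successors {w3, w5, w6, w7, w8}): φ is false.
  w5 (successors {w5}): φ is false.
  w6 (successors {w0, w1, w2, w3, w5, w7}): φ is false.
  w7 (successors {w1, w4, w6, w8}): φ is false.
  w8 (successors {w0, w1, w7, w8}): φ is false.
For instance, at w7:
  At w7: □p is false, ¬◇q is false, so □p ∧ ¬◇q is false.
    At w7: □p requires p at every successor {w1, w4, w6, w8}.
      p fails at w1, so □p is false at w7.
    At w7: ◇q is true, so ¬◇q is false.
      At w7: ◇q requires q at some successor in {w1, w4, w6, w8}.
        q holds at w4, so ◇q is true at w7.

No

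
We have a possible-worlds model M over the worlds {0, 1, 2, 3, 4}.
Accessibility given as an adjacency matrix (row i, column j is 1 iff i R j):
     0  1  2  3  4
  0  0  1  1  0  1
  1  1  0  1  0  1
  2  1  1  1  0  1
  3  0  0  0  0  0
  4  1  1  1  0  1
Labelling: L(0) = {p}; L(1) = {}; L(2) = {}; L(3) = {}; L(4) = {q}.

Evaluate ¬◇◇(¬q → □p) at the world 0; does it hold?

Recall that □ψ holds at a world iff ψ holds at every accessible world, and ◇ψ holds iff ψ holds at some accessible world.
At 0: ◇◇(¬q → □p) is true, so ¬◇◇(¬q → □p) is false.
  At 0: ◇◇(¬q → □p) requires ◇(¬q → □p) at some successor in {1, 2, 4}.
    ◇(¬q → □p) holds at 1, so ◇◇(¬q → □p) is true at 0.
      At 1: ◇(¬q → □p) requires ¬q → □p at some successor in {0, 2, 4}.
        ¬q → □p holds at 4, so ◇(¬q → □p) is true at 1.

No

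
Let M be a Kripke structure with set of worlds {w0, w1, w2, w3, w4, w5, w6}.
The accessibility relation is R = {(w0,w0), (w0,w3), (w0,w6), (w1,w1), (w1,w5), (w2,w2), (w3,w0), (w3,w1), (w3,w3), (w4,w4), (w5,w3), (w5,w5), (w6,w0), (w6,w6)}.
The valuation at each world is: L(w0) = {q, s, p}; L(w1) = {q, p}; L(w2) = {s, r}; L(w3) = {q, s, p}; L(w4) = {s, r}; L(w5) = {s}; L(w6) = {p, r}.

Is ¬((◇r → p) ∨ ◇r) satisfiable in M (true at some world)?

No

Let φ = ¬((◇r → p) ∨ ◇r). Evaluate φ at each world:
  w0 (successors {w0, w3, w6}): φ is false.
  w1 (successors {w1, w5}): φ is false.
  w2 (successors {w2}): φ is false.
  w3 (successors {w0, w1, w3}): φ is false.
  w4 (successors {w4}): φ is false.
  w5 (successors {w3, w5}): φ is false.
  w6 (successors {w0, w6}): φ is false.
For instance, at w5:
  At w5: (◇r → p) ∨ ◇r is true, so ¬((◇r → p) ∨ ◇r) is false.
    At w5: ◇r → p is true, ◇r is false, so (◇r → p) ∨ ◇r is true.
      At w5: ◇r is false, p is false, so ◇r → p is true.
      At w5: ◇r requires r at some successor in {w3, w5}.
        At w3: r is false.
        At w5: r is false.
      So ◇r is false at w5.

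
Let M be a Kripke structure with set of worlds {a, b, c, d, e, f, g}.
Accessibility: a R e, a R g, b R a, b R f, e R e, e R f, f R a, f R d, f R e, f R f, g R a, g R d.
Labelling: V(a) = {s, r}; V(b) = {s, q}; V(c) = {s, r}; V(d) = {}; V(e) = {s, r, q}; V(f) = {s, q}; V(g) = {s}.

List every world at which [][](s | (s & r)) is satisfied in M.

Let φ = [][](s | (s & r)). Evaluate φ at each world:
  a (successors {e, g}): φ is false.
  b (successors {a, f}): φ is false.
  c (successors ∅): φ is true.
  d (successors ∅): φ is true.
  e (successors {e, f}): φ is false.
  f (successors {a, d, e, f}): φ is false.
  g (successors {a, d}): φ is true.
For instance, at e:
  At e: [][](s | (s & r)) requires [](s | (s & r)) at every successor {e, f}.
    [](s | (s & r)) fails at f, so [][](s | (s & r)) is false at e.
      At f: [](s | (s & r)) requires s | (s & r) at every successor {a, d, e, f}.
        s | (s & r) fails at d, so [](s | (s & r)) is false at f.
Satisfying worlds: {c, d, g}

c, d, g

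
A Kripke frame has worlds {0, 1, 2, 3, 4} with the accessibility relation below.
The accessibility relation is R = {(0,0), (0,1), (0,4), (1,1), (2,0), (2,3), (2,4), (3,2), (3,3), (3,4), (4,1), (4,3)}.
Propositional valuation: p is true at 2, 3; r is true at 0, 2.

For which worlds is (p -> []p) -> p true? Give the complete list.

2, 3

Let φ = (p -> []p) -> p. Evaluate φ at each world:
  0 (successors {0, 1, 4}): φ is false.
  1 (successors {1}): φ is false.
  2 (successors {0, 3, 4}): φ is true.
  3 (successors {2, 3, 4}): φ is true.
  4 (successors {1, 3}): φ is false.
For instance, at 2:
  At 2: p -> []p is false, p is true, so (p -> []p) -> p is true.
    At 2: p is true, []p is false, so p -> []p is false.
      At 2: []p requires p at every successor {0, 3, 4}.
        p fails at 0, so []p is false at 2.
Satisfying worlds: {2, 3}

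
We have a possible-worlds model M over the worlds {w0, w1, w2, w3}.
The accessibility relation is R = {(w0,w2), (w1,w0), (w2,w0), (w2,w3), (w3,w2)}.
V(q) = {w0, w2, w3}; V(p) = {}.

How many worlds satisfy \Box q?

4

Let φ = \Box q. Evaluate φ at each world:
  w0 (successors {w2}): φ is true.
  w1 (successors {w0}): φ is true.
  w2 (successors {w0, w3}): φ is true.
  w3 (successors {w2}): φ is true.
For instance, at w3:
  At w3: \Box q requires q at every successor {w2}.
    At w2: q is true.
  So \Box q is true at w3.
Satisfying worlds: {w0, w1, w2, w3}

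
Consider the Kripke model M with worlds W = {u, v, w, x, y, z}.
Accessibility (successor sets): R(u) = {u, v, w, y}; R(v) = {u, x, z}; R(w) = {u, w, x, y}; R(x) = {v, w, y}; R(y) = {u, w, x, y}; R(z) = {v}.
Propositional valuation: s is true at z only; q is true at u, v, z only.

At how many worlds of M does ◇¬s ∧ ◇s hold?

Let φ = ◇¬s ∧ ◇s. Evaluate φ at each world:
  u (successors {u, v, w, y}): φ is false.
  v (successors {u, x, z}): φ is true.
  w (successors {u, w, x, y}): φ is false.
  x (successors {v, w, y}): φ is false.
  y (successors {u, w, x, y}): φ is false.
  z (successors {v}): φ is false.
For instance, at x:
  At x: ◇¬s is true, ◇s is false, so ◇¬s ∧ ◇s is false.
    At x: ◇¬s requires ¬s at some successor in {v, w, y}.
      ¬s holds at v, so ◇¬s is true at x.
    At x: ◇s requires s at some successor in {v, w, y}.
      At v: s is false.
      At w: s is false.
      At y: s is false.
    So ◇s is false at x.
Satisfying worlds: {v}

1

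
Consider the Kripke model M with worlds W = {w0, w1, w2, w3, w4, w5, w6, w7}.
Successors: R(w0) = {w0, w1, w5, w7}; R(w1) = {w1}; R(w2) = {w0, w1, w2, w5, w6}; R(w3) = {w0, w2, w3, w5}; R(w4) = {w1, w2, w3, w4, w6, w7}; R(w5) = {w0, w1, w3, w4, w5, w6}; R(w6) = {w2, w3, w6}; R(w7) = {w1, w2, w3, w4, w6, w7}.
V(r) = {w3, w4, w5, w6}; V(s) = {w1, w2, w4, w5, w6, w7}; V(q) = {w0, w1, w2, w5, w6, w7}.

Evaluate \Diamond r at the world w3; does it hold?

Yes

Recall that \Diamond ψ holds at a world iff ψ holds at some accessible world.
At w3: \Diamond r requires r at some successor in {w0, w2, w3, w5}.
  r holds at w3, so \Diamond r is true at w3.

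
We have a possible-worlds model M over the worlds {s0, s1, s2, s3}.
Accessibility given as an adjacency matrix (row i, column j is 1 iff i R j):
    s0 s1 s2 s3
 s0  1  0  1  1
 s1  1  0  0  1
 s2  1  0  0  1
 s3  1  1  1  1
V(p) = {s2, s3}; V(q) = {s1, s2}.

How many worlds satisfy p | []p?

Let φ = p | []p. Evaluate φ at each world:
  s0 (successors {s0, s2, s3}): φ is false.
  s1 (successors {s0, s3}): φ is false.
  s2 (successors {s0, s3}): φ is true.
  s3 (successors {s0, s1, s2, s3}): φ is true.
For instance, at s1:
  At s1: p is false, []p is false, so p | []p is false.
    At s1: []p requires p at every successor {s0, s3}.
      p fails at s0, so []p is false at s1.
Satisfying worlds: {s2, s3}

2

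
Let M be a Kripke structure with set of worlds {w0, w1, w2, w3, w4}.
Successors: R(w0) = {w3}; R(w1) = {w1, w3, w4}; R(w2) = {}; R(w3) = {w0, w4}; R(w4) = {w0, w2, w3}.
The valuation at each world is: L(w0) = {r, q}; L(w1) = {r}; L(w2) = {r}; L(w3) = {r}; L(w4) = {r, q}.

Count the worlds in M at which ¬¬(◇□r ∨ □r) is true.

Let φ = ¬¬(◇□r ∨ □r). Evaluate φ at each world:
  w0 (successors {w3}): φ is true.
  w1 (successors {w1, w3, w4}): φ is true.
  w2 (successors ∅): φ is true.
  w3 (successors {w0, w4}): φ is true.
  w4 (successors {w0, w2, w3}): φ is true.
For instance, at w0:
  At w0: ¬(◇□r ∨ □r) is false, so ¬¬(◇□r ∨ □r) is true.
    At w0: ◇□r ∨ □r is true, so ¬(◇□r ∨ □r) is false.
      At w0: ◇□r is true, □r is true, so ◇□r ∨ □r is true.
Satisfying worlds: {w0, w1, w2, w3, w4}

5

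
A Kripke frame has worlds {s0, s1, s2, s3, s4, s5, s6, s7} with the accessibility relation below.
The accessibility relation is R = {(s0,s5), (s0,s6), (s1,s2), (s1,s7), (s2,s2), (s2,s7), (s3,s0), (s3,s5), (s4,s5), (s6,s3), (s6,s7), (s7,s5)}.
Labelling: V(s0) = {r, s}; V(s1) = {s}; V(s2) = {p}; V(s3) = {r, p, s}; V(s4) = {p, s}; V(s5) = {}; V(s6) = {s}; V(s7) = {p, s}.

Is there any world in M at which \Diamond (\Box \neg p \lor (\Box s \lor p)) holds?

Yes

Let φ = \Diamond (\Box \neg p \lor (\Box s \lor p)). Evaluate φ at each world:
  s0 (successors {s5, s6}): φ is true.
  s1 (successors {s2, s7}): φ is true.
  s2 (successors {s2, s7}): φ is true.
  s3 (successors {s0, s5}): φ is true.
  s4 (successors {s5}): φ is true.
  s5 (successors ∅): φ is false.
  s6 (successors {s3, s7}): φ is true.
  s7 (successors {s5}): φ is true.
Detail at s0 (witness):
  At s0: \Diamond (\Box \neg p \lor (\Box s \lor p)) requires \Box \neg p \lor (\Box s \lor p) at some successor in {s5, s6}.
    \Box \neg p \lor (\Box s \lor p) holds at s5, so \Diamond (\Box \neg p \lor (\Box s \lor p)) is true at s0.
      At s5: \Box \neg p is true, \Box s \lor p is true, so \Box \neg p \lor (\Box s \lor p) is true.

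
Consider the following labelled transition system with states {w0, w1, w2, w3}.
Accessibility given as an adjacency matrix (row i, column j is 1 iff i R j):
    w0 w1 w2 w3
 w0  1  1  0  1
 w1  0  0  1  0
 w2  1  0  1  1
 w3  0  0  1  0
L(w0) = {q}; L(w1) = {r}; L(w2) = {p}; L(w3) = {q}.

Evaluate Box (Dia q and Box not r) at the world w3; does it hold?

At w3: Box (Dia q and Box not r) requires Dia q and Box not r at every successor {w2}.
    At w2: Dia q is true, Box not r is true, so Dia q and Box not r is true.
      At w2: Dia q requires q at some successor in {w0, w2, w3}.
        q holds at w0, so Dia q is true at w2.
      At w2: Box not r requires not r at every successor {w0, w2, w3}.
        At w0: not r is true.
        At w2: not r is true.
        At w3: not r is true.
      So Box not r is true at w2.
So Box (Dia q and Box not r) is true at w3.

Yes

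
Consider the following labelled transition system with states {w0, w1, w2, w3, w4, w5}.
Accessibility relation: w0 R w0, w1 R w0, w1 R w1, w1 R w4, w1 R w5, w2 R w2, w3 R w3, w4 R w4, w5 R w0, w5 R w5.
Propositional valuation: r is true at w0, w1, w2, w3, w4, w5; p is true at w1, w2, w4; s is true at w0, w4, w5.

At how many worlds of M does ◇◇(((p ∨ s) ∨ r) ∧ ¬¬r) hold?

6

Let φ = ◇◇(((p ∨ s) ∨ r) ∧ ¬¬r). Evaluate φ at each world:
  w0 (successors {w0}): φ is true.
  w1 (successors {w0, w1, w4, w5}): φ is true.
  w2 (successors {w2}): φ is true.
  w3 (successors {w3}): φ is true.
  w4 (successors {w4}): φ is true.
  w5 (successors {w0, w5}): φ is true.
For instance, at w3:
  At w3: ◇◇(((p ∨ s) ∨ r) ∧ ¬¬r) requires ◇(((p ∨ s) ∨ r) ∧ ¬¬r) at some successor in {w3}.
    ◇(((p ∨ s) ∨ r) ∧ ¬¬r) holds at w3, so ◇◇(((p ∨ s) ∨ r) ∧ ¬¬r) is true at w3.
      At w3: ◇(((p ∨ s) ∨ r) ∧ ¬¬r) requires ((p ∨ s) ∨ r) ∧ ¬¬r at some successor in {w3}.
        ((p ∨ s) ∨ r) ∧ ¬¬r holds at w3, so ◇(((p ∨ s) ∨ r) ∧ ¬¬r) is true at w3.
Satisfying worlds: {w0, w1, w2, w3, w4, w5}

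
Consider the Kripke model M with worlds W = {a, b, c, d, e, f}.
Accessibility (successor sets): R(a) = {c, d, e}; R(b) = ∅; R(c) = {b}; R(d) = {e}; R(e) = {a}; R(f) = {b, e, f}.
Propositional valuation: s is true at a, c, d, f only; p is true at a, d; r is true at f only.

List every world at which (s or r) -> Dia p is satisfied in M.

Recall that Dia ψ holds at a world iff ψ holds at some accessible world.
Let φ = (s or r) -> Dia p. Evaluate φ at each world:
  a (successors {c, d, e}): φ is true.
  b (successors ∅): φ is true.
  c (successors {b}): φ is false.
  d (successors {e}): φ is false.
  e (successors {a}): φ is true.
  f (successors {b, e, f}): φ is false.
For instance, at d:
  At d: s or r is true, Dia p is false, so (s or r) -> Dia p is false.
    At d: Dia p requires p at some successor in {e}.
      At e: p is false.
    So Dia p is false at d.
Satisfying worlds: {a, b, e}

a, b, e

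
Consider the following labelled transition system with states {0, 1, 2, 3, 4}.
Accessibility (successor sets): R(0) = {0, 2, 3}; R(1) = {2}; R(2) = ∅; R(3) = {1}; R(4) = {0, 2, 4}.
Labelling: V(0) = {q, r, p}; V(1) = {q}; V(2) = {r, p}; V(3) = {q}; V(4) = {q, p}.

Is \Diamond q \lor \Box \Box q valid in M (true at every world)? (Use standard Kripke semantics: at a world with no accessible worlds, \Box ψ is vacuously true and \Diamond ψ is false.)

Yes

Let φ = \Diamond q \lor \Box \Box q. Evaluate φ at each world:
  0 (successors {0, 2, 3}): φ is true.
  1 (successors {2}): φ is true.
  2 (successors ∅): φ is true.
  3 (successors {1}): φ is true.
  4 (successors {0, 2, 4}): φ is true.
For instance, at 3:
  At 3: \Diamond q is true, \Box \Box q is false, so \Diamond q \lor \Box \Box q is true.
    At 3: \Diamond q requires q at some successor in {1}.
      q holds at 1, so \Diamond q is true at 3.
    At 3: \Box \Box q requires \Box q at every successor {1}.
      \Box q fails at 1, so \Box \Box q is false at 3.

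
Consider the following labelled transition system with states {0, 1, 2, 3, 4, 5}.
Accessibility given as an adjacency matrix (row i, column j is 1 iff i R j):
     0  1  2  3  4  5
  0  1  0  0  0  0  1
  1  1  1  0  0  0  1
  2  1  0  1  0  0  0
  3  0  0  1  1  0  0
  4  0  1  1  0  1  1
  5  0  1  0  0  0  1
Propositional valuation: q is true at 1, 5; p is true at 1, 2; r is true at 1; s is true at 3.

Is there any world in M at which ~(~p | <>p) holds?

No

Let φ = ~(~p | <>p). Evaluate φ at each world:
  0 (successors {0, 5}): φ is false.
  1 (successors {0, 1, 5}): φ is false.
  2 (successors {0, 2}): φ is false.
  3 (successors {2, 3}): φ is false.
  4 (successors {1, 2, 4, 5}): φ is false.
  5 (successors {1, 5}): φ is false.
For instance, at 4:
  At 4: ~p | <>p is true, so ~(~p | <>p) is false.
    At 4: ~p is true, <>p is true, so ~p | <>p is true.
      At 4: <>p requires p at some successor in {1, 2, 4, 5}.
        p holds at 1, so <>p is true at 4.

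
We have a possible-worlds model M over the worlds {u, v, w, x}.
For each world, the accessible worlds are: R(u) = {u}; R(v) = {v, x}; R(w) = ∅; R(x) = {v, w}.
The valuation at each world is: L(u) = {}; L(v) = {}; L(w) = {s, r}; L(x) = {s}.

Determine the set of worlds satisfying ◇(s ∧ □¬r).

Recall that □ψ holds at a world iff ψ holds at every accessible world, and ◇ψ holds iff ψ holds at some accessible world.
Let φ = ◇(s ∧ □¬r). Evaluate φ at each world:
  u (successors {u}): φ is false.
  v (successors {v, x}): φ is false.
  w (successors ∅): φ is false.
  x (successors {v, w}): φ is true.
For instance, at x:
  At x: ◇(s ∧ □¬r) requires s ∧ □¬r at some successor in {v, w}.
    s ∧ □¬r holds at w, so ◇(s ∧ □¬r) is true at x.
      At w: s is true, □¬r is true, so s ∧ □¬r is true.
Satisfying worlds: {x}

x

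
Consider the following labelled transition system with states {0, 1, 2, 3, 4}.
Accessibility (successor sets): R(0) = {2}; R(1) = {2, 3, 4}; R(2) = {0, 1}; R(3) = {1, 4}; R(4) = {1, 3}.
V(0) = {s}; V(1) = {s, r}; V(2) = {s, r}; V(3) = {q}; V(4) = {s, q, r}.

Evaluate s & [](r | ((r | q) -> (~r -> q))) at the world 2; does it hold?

At 2: s is true, [](r | ((r | q) -> (~r -> q))) is true, so s & [](r | ((r | q) -> (~r -> q))) is true.
  At 2: [](r | ((r | q) -> (~r -> q))) requires r | ((r | q) -> (~r -> q)) at every successor {0, 1}.
    At 0: r | ((r | q) -> (~r -> q)) is true.
    At 1: r | ((r | q) -> (~r -> q)) is true.
  So [](r | ((r | q) -> (~r -> q))) is true at 2.

Yes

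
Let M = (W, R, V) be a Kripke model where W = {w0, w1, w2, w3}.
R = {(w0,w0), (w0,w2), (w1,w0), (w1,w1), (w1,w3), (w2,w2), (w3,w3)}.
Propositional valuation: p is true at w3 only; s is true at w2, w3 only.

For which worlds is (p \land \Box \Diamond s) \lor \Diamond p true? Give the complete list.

Let φ = (p \land \Box \Diamond s) \lor \Diamond p. Evaluate φ at each world:
  w0 (successors {w0, w2}): φ is false.
  w1 (successors {w0, w1, w3}): φ is true.
  w2 (successors {w2}): φ is false.
  w3 (successors {w3}): φ is true.
For instance, at w0:
  At w0: p \land \Box \Diamond s is false, \Diamond p is false, so (p \land \Box \Diamond s) \lor \Diamond p is false.
    At w0: p is false, \Box \Diamond s is true, so p \land \Box \Diamond s is false.
      At w0: \Box \Diamond s requires \Diamond s at every successor {w0, w2}.
        At w0: \Diamond s is true.
        At w2: \Diamond s is true.
      So \Box \Diamond s is true at w0.
    At w0: \Diamond p requires p at some successor in {w0, w2}.
      At w0: p is false.
      At w2: p is false.
    So \Diamond p is false at w0.
Satisfying worlds: {w1, w3}

w1, w3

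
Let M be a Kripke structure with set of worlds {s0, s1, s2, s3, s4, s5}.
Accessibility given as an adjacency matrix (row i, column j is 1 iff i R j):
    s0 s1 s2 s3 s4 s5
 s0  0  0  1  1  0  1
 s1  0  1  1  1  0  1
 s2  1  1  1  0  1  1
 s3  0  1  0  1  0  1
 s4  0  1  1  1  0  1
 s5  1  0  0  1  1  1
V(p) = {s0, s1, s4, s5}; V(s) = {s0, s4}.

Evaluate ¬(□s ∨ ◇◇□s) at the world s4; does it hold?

Recall that □ψ holds at a world iff ψ holds at every accessible world, and ◇ψ holds iff ψ holds at some accessible world.
At s4: □s ∨ ◇◇□s is false, so ¬(□s ∨ ◇◇□s) is true.
  At s4: □s is false, ◇◇□s is false, so □s ∨ ◇◇□s is false.
    At s4: □s requires s at every successor {s1, s2, s3, s5}.
      s fails at s1, so □s is false at s4.
    At s4: ◇◇□s requires ◇□s at some successor in {s1, s2, s3, s5}.
      At s1: ◇□s is false.
      At s2: ◇□s is false.
      At s3: ◇□s is false.
      At s5: ◇□s is false.
    So ◇◇□s is false at s4.

Yes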